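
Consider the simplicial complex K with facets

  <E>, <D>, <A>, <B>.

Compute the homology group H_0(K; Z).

Order the vertices as A < B < D < E. Listing each simplex with vertices in this order, K has dimension 0 with simplices:

  0-simplices (4): A, B, D, E

Hence C_0 ≅ Z^4.

From H_k ≅ ker(∂_k) / im(∂_{k+1}) we obtain:

  H_0: rank C_0 − rank ∂_1 = 4 − 0 = 4, and there is no ∂_1, so H_0 = Z^4.

H_0 = Z^4.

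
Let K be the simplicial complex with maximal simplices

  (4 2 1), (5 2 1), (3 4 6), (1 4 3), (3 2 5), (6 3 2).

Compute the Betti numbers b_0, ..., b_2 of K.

b_0 = 1, b_1 = 1, b_2 = 0.

We work with the vertex ordering 1 < 2 < 3 < 4 < 5 < 6. The simplices of K, each written with vertices in increasing order, are:

  0-simplices (6): [1], [2], [3], [4], [5], [6]
  1-simplices (12): [1,2], [1,3], [1,4], [1,5], [2,3], [2,4], [2,5], [2,6], [3,4], [3,5], [3,6], [4,6]
  2-simplices (6): [1,2,4], [1,2,5], [1,3,4], [2,3,5], [2,3,6], [3,4,6]

Hence C_0 ≅ Z^6, C_1 ≅ Z^12, C_2 ≅ Z^6.

∂_1: C_1 → C_0 is given by ∂[p,q] = [q] − [p]. For instance
  ∂[2,4] = [4] − [2].
This gives a 6×12 integer matrix of rank 5; reducing to Smith normal form yields diagonal entries (1,1,1,1,1).

The boundary map ∂_2: C_2 → C_1 acts by ∂[p,q,r] = [q,r] − [p,r] + [p,q]. For instance
  ∂[3,4,6] = [4,6] − [3,6] + [3,4],
  ∂[1,2,4] = [2,4] − [1,4] + [1,2].
As a 12×6 matrix over Z this has rank 6, with invariant factors (1,1,1,1,1,1).

From H_k ≅ ker(∂_k) / im(∂_{k+1}) we obtain:

  H_0: rank C_0 − rank ∂_1 = 6 − 5 = 1, and the invariant factors of ∂_1 are all 1, so H_0 ≅ Z.
  H_1: rank ker ∂_1 − rank ∂_2 = (12 − 5) − 6 = 1, and the invariant factors of ∂_2 are all 1, so H_1 ≅ Z.
  H_2: rank ker ∂_2 − rank ∂_3 = (6 − 6) − 0 = 0, and there is no ∂_3, so H_2 ≅ 0.

As a check, the Euler characteristic is 6 − 12 + 6 = 0, which agrees with 1 − 1 + 0 = 0.
(K is a triangulation of the cylinder S^1 x I.)

Hence the Betti numbers are b_0 = 1, b_1 = 1, b_2 = 0.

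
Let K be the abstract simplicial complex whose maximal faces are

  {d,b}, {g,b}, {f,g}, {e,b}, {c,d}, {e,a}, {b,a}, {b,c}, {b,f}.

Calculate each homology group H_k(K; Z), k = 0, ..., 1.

H_0 ≅ Z,  H_1 ≅ Z^3.

We work with the vertex ordering a < b < c < d < e < f < g. The simplices of K, each written with vertices in increasing order, are:

  0-simplices (7): a, b, c, d, e, f, g
  1-simplices (9): ab, ae, bc, bd, be, bf, bg, cd, fg

giving chain groups C_0 ≅ Z^7, C_1 ≅ Z^9.

∂_1: C_1 → C_0 maps an edge to its endpoints' difference, ∂[p,q] = q − p.
This gives a 7×9 integer matrix of rank 6; reducing to Smith normal form yields diagonal entries (1,1,1,1,1,1).

Now H_k = ker ∂_k / im ∂_{k+1}, so:

  H_0: rank C_0 − rank ∂_1 = 7 − 6 = 1, and the invariant factors of ∂_1 are all 1, so H_0 ≅ Z.
  H_1: rank ker ∂_1 − rank ∂_2 = (9 − 6) − 0 = 3, and there is no ∂_2, so H_1 ≅ Z^3.

As a check, the Euler characteristic is 7 − 9 = -2, which agrees with 1 − 3 = -2.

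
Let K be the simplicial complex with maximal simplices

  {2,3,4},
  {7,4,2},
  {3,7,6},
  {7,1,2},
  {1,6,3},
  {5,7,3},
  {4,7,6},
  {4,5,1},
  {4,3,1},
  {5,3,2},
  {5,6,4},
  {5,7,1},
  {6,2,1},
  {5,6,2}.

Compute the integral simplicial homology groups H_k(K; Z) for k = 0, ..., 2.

H_0 = Z,  H_1 = Z^2,  H_2 = Z.

Fix the vertex order 1 < 2 < 3 < 4 < 5 < 6 < 7 and write every simplex with vertices in increasing order. Then dim K = 2 and the simplices of K are:

  0-simplices (7): [1], [2], [3], [4], [5], [6], [7]
  1-simplices (21): [1,2], [1,3], [1,4], [1,5], [1,6], [1,7], [2,3], [2,4], [2,5], [2,6], [2,7], [3,4], [3,5], [3,6], [3,7], [4,5], [4,6], [4,7], [5,6], [5,7], [6,7]
  2-simplices (14): [1,2,6], [1,2,7], [1,3,4], [1,3,6], [1,4,5], [1,5,7], [2,3,4], [2,3,5], [2,4,7], [2,5,6], [3,5,7], [3,6,7], [4,5,6], [4,6,7]

so the chain groups are C_0 ≅ Z^7, C_1 ≅ Z^21, C_2 ≅ Z^14.

The boundary map ∂_1: C_1 → C_0 is given by ∂[p,q] = [q] − [p].
The 7×21 boundary matrix has rank 6 and Smith normal form diag(1,1,1,1,1,1).

∂_2: C_2 → C_1 acts by ∂[p,q,r] = [q,r] − [p,r] + [p,q]. For instance
  ∂[3,6,7] = [6,7] − [3,7] + [3,6],
  ∂[2,3,4] = [3,4] − [2,4] + [2,3].
This gives a 21×14 integer matrix of rank 13; reducing to Smith normal form yields diagonal entries (1,1,1,1,1,1,1,1,1,1,1,1,1).

Reading off H_k = ker ∂_k / im ∂_{k+1}:

  H_0: rank C_0 − rank ∂_1 = 7 − 6 = 1, and the invariant factors of ∂_1 are all 1, so H_0 ≅ Z.
  H_1: rank ker ∂_1 − rank ∂_2 = (21 − 6) − 13 = 2, and the invariant factors of ∂_2 are all 1, so H_1 ≅ Z^2.
  H_2: rank ker ∂_2 − rank ∂_3 = (14 − 13) − 0 = 1, and there is no ∂_3, so H_2 ≅ Z.

As a check, the Euler characteristic is 7 − 21 + 14 = 0, which agrees with 1 − 2 + 1 = 0.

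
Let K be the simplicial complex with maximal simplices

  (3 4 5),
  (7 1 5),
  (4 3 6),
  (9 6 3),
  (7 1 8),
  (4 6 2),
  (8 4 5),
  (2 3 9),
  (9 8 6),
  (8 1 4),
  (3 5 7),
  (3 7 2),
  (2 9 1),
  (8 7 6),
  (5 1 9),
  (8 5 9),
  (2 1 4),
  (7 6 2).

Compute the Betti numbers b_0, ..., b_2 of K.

Fix the vertex order 1 < 2 < 3 < 4 < 5 < 6 < 7 < 8 < 9 and write every simplex with vertices in increasing order. Then dim K = 2 and the simplices of K are:

  0-simplices (9): [1], [2], [3], [4], [5], [6], [7], [8], [9]
  1-simplices (27): (27 of them)
  2-simplices (18): [1,2,4], [1,2,9], [1,4,8], [1,5,7], [1,5,9], [1,7,8], [2,3,7], [2,3,9], [2,4,6], [2,6,7], [3,4,5], [3,4,6], [3,5,7], [3,6,9], [4,5,8], [5,8,9], [6,7,8], [6,8,9]

Hence C_0 ≅ Z^9, C_1 ≅ Z^27, C_2 ≅ Z^18.

Boundary ∂_1: C_1 → C_0 is given by ∂[p,q] = [q] − [p]. For instance
  ∂[2,4] = [4] − [2].
This gives a 9×27 integer matrix of rank 8; reducing to Smith normal form yields diagonal entries (1,1,1,1,1,1,1,1).

Boundary ∂_2: C_2 → C_1 acts by ∂[p,q,r] = [q,r] − [p,r] + [p,q]. For instance
  ∂[1,5,7] = [5,7] − [1,7] + [1,5],
  ∂[4,5,8] = [5,8] − [4,8] + [4,5].
The resulting 27×18 matrix has rank 18, and its Smith normal form has invariant factors (1,1,1,1,1,1,1,1,1,1,1,1,1,1,1,1,1,2).

Now H_k = ker ∂_k / im ∂_{k+1}, so:

  H_0: rank C_0 − rank ∂_1 = 9 − 8 = 1, and the invariant factors of ∂_1 are all 1, so H_0 ≅ Z.
  H_1: rank ker ∂_1 − rank ∂_2 = (27 − 8) − 18 = 1, and ∂_2 has invariant factor 2 > 1, so H_1 ≅ Z ⊕ Z/2.
  H_2: rank ker ∂_2 − rank ∂_3 = (18 − 18) − 0 = 0, and there is no ∂_3, so H_2 ≅ 0.

(K is a triangulation of the Klein bottle.)

Hence the Betti numbers are b_0 = 1, b_1 = 1, b_2 = 0.

b_0 = 1, b_1 = 1, b_2 = 0.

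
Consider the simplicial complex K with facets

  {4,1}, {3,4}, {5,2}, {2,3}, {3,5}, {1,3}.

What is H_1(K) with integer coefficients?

Order the vertices as 1 < 2 < 3 < 4 < 5. Listing each simplex with vertices in this order, K has dimension 1 with simplices:

  0-simplices (5): [1], [2], [3], [4], [5]
  1-simplices (6): [1,3], [1,4], [2,3], [2,5], [3,4], [3,5]

Hence C_0 ≅ Z^5, C_1 ≅ Z^6.

Boundary ∂_1: C_1 → C_0 sends each edge [p,q] (with p < q) to q − p.
This gives a 5×6 integer matrix of rank 4; reducing to Smith normal form yields diagonal entries (1,1,1,1).

Computing H_k = (kernel of ∂_k) / (image of ∂_{k+1}):

  H_1: rank ker ∂_1 − rank ∂_2 = (6 − 4) − 0 = 2, and there is no ∂_2, so H_1 ≅ Z^2.

(K is a triangulation of a wedge of 2 circles.)

H_1 ≅ Z^2.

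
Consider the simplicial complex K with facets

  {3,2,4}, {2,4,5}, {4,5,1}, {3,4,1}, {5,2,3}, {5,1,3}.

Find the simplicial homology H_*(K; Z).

Fix the vertex order 1 < 2 < 3 < 4 < 5 and write every simplex with vertices in increasing order. Then dim K = 2 and the simplices of K are:

  0-simplices (5): [1], [2], [3], [4], [5]
  1-simplices (9): [1,3], [1,4], [1,5], [2,3], [2,4], [2,5], [3,4], [3,5], [4,5]
  2-simplices (6): [1,3,4], [1,3,5], [1,4,5], [2,3,4], [2,3,5], [2,4,5]

giving chain groups C_0 ≅ Z^5, C_1 ≅ Z^9, C_2 ≅ Z^6.

The boundary map ∂_1: C_1 → C_0 maps an edge to its endpoints' difference, ∂[p,q] = q − p. For instance
  ∂[1,4] = [4] − [1].
The 5×9 boundary matrix has rank 4 and Smith normal form diag(1,1,1,1).

Boundary ∂_2: C_2 → C_1 maps a triangle to the signed sum of its edges. For instance
  ∂[1,3,5] = [3,5] − [1,5] + [1,3],
  ∂[1,4,5] = [4,5] − [1,5] + [1,4].
As a 9×6 matrix over Z this has rank 5, with invariant factors (1,1,1,1,1).

From H_k ≅ ker(∂_k) / im(∂_{k+1}) we obtain:

  H_0: rank C_0 − rank ∂_1 = 5 − 4 = 1, and the invariant factors of ∂_1 are all 1, so H_0 = Z.
  H_1: rank ker ∂_1 − rank ∂_2 = (9 − 4) − 5 = 0, and the invariant factors of ∂_2 are all 1, so H_1 = 0.
  H_2: rank ker ∂_2 − rank ∂_3 = (6 − 5) − 0 = 1, and there is no ∂_3, so H_2 = Z.

H_0 ≅ Z,  H_1 = 0,  H_2 ≅ Z.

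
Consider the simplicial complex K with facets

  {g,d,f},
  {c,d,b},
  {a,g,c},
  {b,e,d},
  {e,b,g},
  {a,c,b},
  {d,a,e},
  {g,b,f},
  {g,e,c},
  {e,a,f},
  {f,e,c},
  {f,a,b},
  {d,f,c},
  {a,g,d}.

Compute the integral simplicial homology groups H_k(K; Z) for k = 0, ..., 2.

Take the total order a < b < c < d < e < f < g on the vertex set. Then K (dimension 2) consists of the simplices:

  0-simplices (7): a, b, c, d, e, f, g
  1-simplices (21): ab, ac, ad, ae, af, ag, bc, bd, be, bf, bg, cd, ce, cf, cg, de, df, dg, ef, eg, fg
  2-simplices (14): abc, abf, acg, ade, adg, aef, bcd, bde, beg, bfg, cdf, cef, ceg, dfg

so the chain groups are C_0 ≅ Z^7, C_1 ≅ Z^21, C_2 ≅ Z^14.

∂_1: C_1 → C_0 maps an edge to its endpoints' difference, ∂[p,q] = q − p. For instance
  ∂bg = g − b.
The resulting 7×21 matrix has rank 6, and its Smith normal form has invariant factors (1,1,1,1,1,1).

Boundary ∂_2: C_2 → C_1 sends each 2-simplex [p,q,r] to [q,r] − [p,r] + [p,q]. For instance
  ∂bcd = cd − bd + bc,
  ∂dfg = fg − dg + df.
The resulting 21×14 matrix has rank 13, and its Smith normal form has invariant factors (1,1,1,1,1,1,1,1,1,1,1,1,1).

From H_k ≅ ker(∂_k) / im(∂_{k+1}) we obtain:

  H_0: rank C_0 − rank ∂_1 = 7 − 6 = 1, and the invariant factors of ∂_1 are all 1, so H_0 ≅ Z.
  H_1: rank ker ∂_1 − rank ∂_2 = (21 − 6) − 13 = 2, and the invariant factors of ∂_2 are all 1, so H_1 ≅ Z^2.
  H_2: rank ker ∂_2 − rank ∂_3 = (14 − 13) − 0 = 1, and there is no ∂_3, so H_2 ≅ Z.

H_0 ≅ Z,  H_1 ≅ Z^2,  H_2 ≅ Z.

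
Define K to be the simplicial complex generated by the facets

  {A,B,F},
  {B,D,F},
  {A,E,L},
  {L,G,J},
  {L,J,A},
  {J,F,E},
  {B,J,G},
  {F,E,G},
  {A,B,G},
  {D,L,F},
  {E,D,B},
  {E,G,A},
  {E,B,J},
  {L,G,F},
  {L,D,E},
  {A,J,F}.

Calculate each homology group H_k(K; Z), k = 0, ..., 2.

H_0 = Z,  H_1 = Z^2,  H_2 = Z.

We work with the vertex ordering A < B < D < E < F < G < J < L. The simplices of K, each written with vertices in increasing order, are:

  0-simplices (8): A, B, D, E, F, G, J, L
  1-simplices (24): AB, AE, AF, AG, AJ, AL, BD, BE, BF, BG, BJ, DE, DF, DL, EF, EG, EJ, EL, FG, FJ, FL, GJ, GL, JL
  2-simplices (16): ABF, ABG, AEG, AEL, AFJ, AJL, BDE, BDF, BEJ, BGJ, DEL, DFL, EFG, EFJ, FGL, GJL

Hence C_0 ≅ Z^8, C_1 ≅ Z^24, C_2 ≅ Z^16.

∂_1: C_1 → C_0 is given by ∂[p,q] = [q] − [p]. For instance
  ∂BF = F − B.
The resulting 8×24 matrix has rank 7, and its Smith normal form has invariant factors (1,1,1,1,1,1,1).

∂_2: C_2 → C_1 maps a triangle to the signed sum of its edges. For instance
  ∂ABF = BF − AF + AB,
  ∂EFG = FG − EG + EF.
This gives a 24×16 integer matrix of rank 15; reducing to Smith normal form yields diagonal entries (1,1,1,1,1,1,1,1,1,1,1,1,1,1,1).

Computing H_k = (kernel of ∂_k) / (image of ∂_{k+1}):

  H_0: rank C_0 − rank ∂_1 = 8 − 7 = 1, and the invariant factors of ∂_1 are all 1, so H_0 = Z.
  H_1: rank ker ∂_1 − rank ∂_2 = (24 − 7) − 15 = 2, and the invariant factors of ∂_2 are all 1, so H_1 = Z^2.
  H_2: rank ker ∂_2 − rank ∂_3 = (16 − 15) − 0 = 1, and there is no ∂_3, so H_2 = Z.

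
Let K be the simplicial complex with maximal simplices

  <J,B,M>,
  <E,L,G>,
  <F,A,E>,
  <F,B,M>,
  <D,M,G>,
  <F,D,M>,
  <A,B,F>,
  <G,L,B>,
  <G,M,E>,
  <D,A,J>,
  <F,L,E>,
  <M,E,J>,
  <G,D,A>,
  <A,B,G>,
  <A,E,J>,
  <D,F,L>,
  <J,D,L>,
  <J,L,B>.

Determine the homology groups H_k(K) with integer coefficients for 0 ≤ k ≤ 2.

H_0 ≅ Z,  H_1 ≅ Z^2,  H_2 ≅ Z.

We work with the vertex ordering A < B < D < E < F < G < J < L < M. The simplices of K, each written with vertices in increasing order, are:

  0-simplices (9): A, B, D, E, F, G, J, L, M
  1-simplices (27): AB, AD, AE, AF, AG, AJ, BF, BG, BJ, BL, BM, DF, DG, DJ, DL, DM, EF, EG, EJ, EL, EM, FL, FM, GL, GM, JL, JM
  2-simplices (18): ABF, ABG, ADG, ADJ, AEF, AEJ, BFM, BGL, BJL, BJM, DFL, DFM, DGM, DJL, EFL, EGL, EGM, EJM

giving chain groups C_0 ≅ Z^9, C_1 ≅ Z^27, C_2 ≅ Z^18.

∂_1: C_1 → C_0 sends each edge [p,q] (with p < q) to q − p.
The 9×27 boundary matrix has rank 8 and Smith normal form diag(1,1,1,1,1,1,1,1).

∂_2: C_2 → C_1 maps a triangle to the signed sum of its edges. For instance
  ∂DGM = GM − DM + DG,
  ∂ABF = BF − AF + AB.
As a 27×18 matrix over Z this has rank 17, with invariant factors (1,1,1,1,1,1,1,1,1,1,1,1,1,1,1,1,1).

Computing H_k = (kernel of ∂_k) / (image of ∂_{k+1}):

  H_0: rank C_0 − rank ∂_1 = 9 − 8 = 1, and the invariant factors of ∂_1 are all 1, so H_0 = Z.
  H_1: rank ker ∂_1 − rank ∂_2 = (27 − 8) − 17 = 2, and the invariant factors of ∂_2 are all 1, so H_1 = Z^2.
  H_2: rank ker ∂_2 − rank ∂_3 = (18 − 17) − 0 = 1, and there is no ∂_3, so H_2 = Z.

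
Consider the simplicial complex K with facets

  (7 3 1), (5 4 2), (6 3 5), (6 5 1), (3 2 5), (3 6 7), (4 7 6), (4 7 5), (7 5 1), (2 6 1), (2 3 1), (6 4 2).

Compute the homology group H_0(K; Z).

H_0 = Z.

K has 7 vertices, 18 edges, 12 triangles.
rank ∂_0 = 0, rank ∂_1 = 6 ⇒ b_0 = 7 − 0 − 6 = 1; all invariant factors of ∂_1 are 1 so no torsion. So H_0 = Z.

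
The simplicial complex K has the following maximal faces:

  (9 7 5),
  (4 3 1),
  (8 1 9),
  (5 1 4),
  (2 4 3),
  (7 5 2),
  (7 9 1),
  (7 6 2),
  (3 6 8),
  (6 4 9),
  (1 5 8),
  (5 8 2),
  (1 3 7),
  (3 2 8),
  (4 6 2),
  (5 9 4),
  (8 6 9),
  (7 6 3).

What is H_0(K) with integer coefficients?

Fix the vertex order 1 < 2 < 3 < 4 < 5 < 6 < 7 < 8 < 9 and write every simplex with vertices in increasing order. Then dim K = 2 and the simplices of K are:

  0-simplices (9): [1], [2], [3], [4], [5], [6], [7], [8], [9]
  1-simplices (27): (27 of them)
  2-simplices (18): [1,3,4], [1,3,7], [1,4,5], [1,5,8], [1,7,9], [1,8,9], [2,3,4], [2,3,8], [2,4,6], [2,5,7], [2,5,8], [2,6,7], [3,6,7], [3,6,8], [4,5,9], [4,6,9], [5,7,9], [6,8,9]

Hence C_0 ≅ Z^9, C_1 ≅ Z^27, C_2 ≅ Z^18.

The boundary map ∂_1: C_1 → C_0 sends each edge [p,q] (with p < q) to q − p.
As a 9×27 matrix over Z this has rank 8, with invariant factors (1,1,1,1,1,1,1,1).

∂_2: C_2 → C_1 acts by ∂[p,q,r] = [q,r] − [p,r] + [p,q]. For instance
  ∂[2,5,8] = [5,8] − [2,8] + [2,5],
  ∂[4,6,9] = [6,9] − [4,9] + [4,6].
The 27×18 boundary matrix has rank 18 and Smith normal form diag(1,1,1,1,1,1,1,1,1,1,1,1,1,1,1,1,1,2).

Reading off H_k = ker ∂_k / im ∂_{k+1}:

  H_0: rank C_0 − rank ∂_1 = 9 − 8 = 1, and the invariant factors of ∂_1 are all 1, so H_0 = Z.

(K is a triangulation of the Klein bottle.)

H_0 ≅ Z.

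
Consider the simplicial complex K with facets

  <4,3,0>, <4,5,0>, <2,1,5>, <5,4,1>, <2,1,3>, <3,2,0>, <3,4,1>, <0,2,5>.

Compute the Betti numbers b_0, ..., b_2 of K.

b_0 = 1, b_1 = 0, b_2 = 1.

Order the vertices as 0 < 1 < 2 < 3 < 4 < 5. Listing each simplex with vertices in this order, K has dimension 2 with simplices:

  0-simplices (6): [0], [1], [2], [3], [4], [5]
  1-simplices (12): [0,2], [0,3], [0,4], [0,5], [1,2], [1,3], [1,4], [1,5], [2,3], [2,5], [3,4], [4,5]
  2-simplices (8): [0,2,3], [0,2,5], [0,3,4], [0,4,5], [1,2,3], [1,2,5], [1,3,4], [1,4,5]

so the chain groups are C_0 ≅ Z^6, C_1 ≅ Z^12, C_2 ≅ Z^8.

Boundary ∂_1: C_1 → C_0 is given by ∂[p,q] = [q] − [p].
This gives a 6×12 integer matrix of rank 5; reducing to Smith normal form yields diagonal entries (1,1,1,1,1).

The boundary map ∂_2: C_2 → C_1 sends each 2-simplex [p,q,r] to [q,r] − [p,r] + [p,q]. For instance
  ∂[0,2,3] = [2,3] − [0,3] + [0,2],
  ∂[0,4,5] = [4,5] − [0,5] + [0,4].
This gives a 12×8 integer matrix of rank 7; reducing to Smith normal form yields diagonal entries (1,1,1,1,1,1,1).

Reading off H_k = ker ∂_k / im ∂_{k+1}:

  H_0: rank C_0 − rank ∂_1 = 6 − 5 = 1, and the invariant factors of ∂_1 are all 1, so H_0 ≅ Z.
  H_1: rank ker ∂_1 − rank ∂_2 = (12 − 5) − 7 = 0, and the invariant factors of ∂_2 are all 1, so H_1 ≅ 0.
  H_2: rank ker ∂_2 − rank ∂_3 = (8 − 7) − 0 = 1, and there is no ∂_3, so H_2 ≅ Z.

(K is a triangulation of the 2-sphere S^2.)

Hence the Betti numbers are b_0 = 1, b_1 = 0, b_2 = 1.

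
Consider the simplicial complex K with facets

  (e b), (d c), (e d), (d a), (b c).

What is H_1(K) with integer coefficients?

K has 5 vertices, 5 edges.
rank ∂_1 = 4, rank ∂_2 = 0 ⇒ b_1 = 5 − 4 − 0 = 1. So H_1 = Z.

H_1 ≅ Z.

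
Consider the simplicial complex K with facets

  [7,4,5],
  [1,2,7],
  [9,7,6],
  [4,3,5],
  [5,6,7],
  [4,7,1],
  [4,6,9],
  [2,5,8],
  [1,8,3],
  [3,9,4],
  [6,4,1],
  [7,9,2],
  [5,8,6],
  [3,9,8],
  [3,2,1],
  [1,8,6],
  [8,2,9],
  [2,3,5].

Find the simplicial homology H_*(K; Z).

H_0 ≅ Z,  H_1 ≅ Z ⊕ Z/2,  H_2 = 0.

Fix the vertex order 1 < 2 < 3 < 4 < 5 < 6 < 7 < 8 < 9 and write every simplex with vertices in increasing order. Then dim K = 2 and the simplices of K are:

  0-simplices (9): [1], [2], [3], [4], [5], [6], [7], [8], [9]
  1-simplices (27): (27 of them)
  2-simplices (18): [1,2,3], [1,2,7], [1,3,8], [1,4,6], [1,4,7], [1,6,8], [2,3,5], [2,5,8], [2,7,9], [2,8,9], [3,4,5], [3,4,9], [3,8,9], [4,5,7], [4,6,9], [5,6,7], [5,6,8], [6,7,9]

Hence C_0 ≅ Z^9, C_1 ≅ Z^27, C_2 ≅ Z^18.

The boundary map ∂_1: C_1 → C_0 sends each edge [p,q] (with p < q) to q − p. For instance
  ∂[2,7] = [7] − [2].
The resulting 9×27 matrix has rank 8, and its Smith normal form has invariant factors (1,1,1,1,1,1,1,1).

The boundary map ∂_2: C_2 → C_1 sends each 2-simplex [p,q,r] to [q,r] − [p,r] + [p,q]. For instance
  ∂[3,4,9] = [4,9] − [3,9] + [3,4],
  ∂[2,7,9] = [7,9] − [2,9] + [2,7].
The resulting 27×18 matrix has rank 18, and its Smith normal form has invariant factors (1,1,1,1,1,1,1,1,1,1,1,1,1,1,1,1,1,2).

From H_k ≅ ker(∂_k) / im(∂_{k+1}) we obtain:

  H_0: rank C_0 − rank ∂_1 = 9 − 8 = 1, and the invariant factors of ∂_1 are all 1, so H_0 = Z.
  H_1: rank ker ∂_1 − rank ∂_2 = (27 − 8) − 18 = 1, and ∂_2 has invariant factor 2 > 1, so H_1 = Z ⊕ Z/2.
  H_2: rank ker ∂_2 − rank ∂_3 = (18 − 18) − 0 = 0, and there is no ∂_3, so H_2 = 0.

As a check, the Euler characteristic is 9 − 27 + 18 = 0, which agrees with 1 − 1 + 0 = 0.
(K is a triangulation of the Klein bottle.)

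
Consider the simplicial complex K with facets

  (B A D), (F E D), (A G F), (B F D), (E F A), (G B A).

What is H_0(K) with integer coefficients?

H_0 = Z.

Order the vertices as A < B < D < E < F < G. Listing each simplex with vertices in this order, K has dimension 2 with simplices:

  0-simplices (6): A, B, D, E, F, G
  1-simplices (12): AB, AD, AE, AF, AG, BD, BF, BG, DE, DF, EF, FG
  2-simplices (6): ABD, ABG, AEF, AFG, BDF, DEF

so the chain groups are C_0 ≅ Z^6, C_1 ≅ Z^12, C_2 ≅ Z^6.

Boundary ∂_1: C_1 → C_0 is given by ∂[p,q] = [q] − [p].
The resulting 6×12 matrix has rank 5, and its Smith normal form has invariant factors (1,1,1,1,1).

The boundary map ∂_2: C_2 → C_1 maps a triangle to the signed sum of its edges. For instance
  ∂AEF = EF − AF + AE,
  ∂DEF = EF − DF + DE.
As a 12×6 matrix over Z this has rank 6, with invariant factors (1,1,1,1,1,1).

Now H_k = ker ∂_k / im ∂_{k+1}, so:

  H_0: rank C_0 − rank ∂_1 = 6 − 5 = 1, and the invariant factors of ∂_1 are all 1, so H_0 = Z.

(K is a triangulation of the cylinder S^1 x I.)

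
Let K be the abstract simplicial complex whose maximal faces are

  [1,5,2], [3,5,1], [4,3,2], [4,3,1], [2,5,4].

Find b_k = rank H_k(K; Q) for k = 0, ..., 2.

Order the vertices as 1 < 2 < 3 < 4 < 5. Listing each simplex with vertices in this order, K has dimension 2 with simplices:

  0-simplices (5): [1], [2], [3], [4], [5]
  1-simplices (10): [1,2], [1,3], [1,4], [1,5], [2,3], [2,4], [2,5], [3,4], [3,5], [4,5]
  2-simplices (5): [1,2,5], [1,3,4], [1,3,5], [2,3,4], [2,4,5]

giving chain groups C_0 ≅ Z^5, C_1 ≅ Z^10, C_2 ≅ Z^5.

Boundary ∂_1: C_1 → C_0 maps an edge to its endpoints' difference, ∂[p,q] = q − p.
The 5×10 boundary matrix has rank 4 and Smith normal form diag(1,1,1,1).

Boundary ∂_2: C_2 → C_1 maps a triangle to the signed sum of its edges. For instance
  ∂[1,3,5] = [3,5] − [1,5] + [1,3],
  ∂[2,3,4] = [3,4] − [2,4] + [2,3].
The resulting 10×5 matrix has rank 5, and its Smith normal form has invariant factors (1,1,1,1,1).

Computing H_k = (kernel of ∂_k) / (image of ∂_{k+1}):

  H_0: rank C_0 − rank ∂_1 = 5 − 4 = 1, and the invariant factors of ∂_1 are all 1, so H_0 ≅ Z.
  H_1: rank ker ∂_1 − rank ∂_2 = (10 − 4) − 5 = 1, and the invariant factors of ∂_2 are all 1, so H_1 ≅ Z.
  H_2: rank ker ∂_2 − rank ∂_3 = (5 − 5) − 0 = 0, and there is no ∂_3, so H_2 ≅ 0.

(K is a triangulation of the Möbius band.)

Hence the Betti numbers are b_0 = 1, b_1 = 1, b_2 = 0.

b_0 = 1, b_1 = 1, b_2 = 0.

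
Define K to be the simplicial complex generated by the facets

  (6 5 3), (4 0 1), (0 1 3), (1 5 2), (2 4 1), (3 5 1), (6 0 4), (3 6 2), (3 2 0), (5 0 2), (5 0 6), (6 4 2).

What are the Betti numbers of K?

b_0 = 1, b_1 = 0, b_2 = 0.

Order the vertices as 0 < 1 < 2 < 3 < 4 < 5 < 6. Listing each simplex with vertices in this order, K has dimension 2 with simplices:

  0-simplices (7): [0], [1], [2], [3], [4], [5], [6]
  1-simplices (18): [0,1], [0,2], [0,3], [0,4], [0,5], [0,6], [1,2], [1,3], [1,4], [1,5], [2,3], [2,4], [2,5], [2,6], [3,5], [3,6], [4,6], [5,6]
  2-simplices (12): [0,1,3], [0,1,4], [0,2,3], [0,2,5], [0,4,6], [0,5,6], [1,2,4], [1,2,5], [1,3,5], [2,3,6], [2,4,6], [3,5,6]

giving chain groups C_0 ≅ Z^7, C_1 ≅ Z^18, C_2 ≅ Z^12.

The boundary map ∂_1: C_1 → C_0 sends each edge [p,q] (with p < q) to q − p. For instance
  ∂[1,5] = [5] − [1].
The resulting 7×18 matrix has rank 6, and its Smith normal form has invariant factors (1,1,1,1,1,1).

The boundary map ∂_2: C_2 → C_1 acts by ∂[p,q,r] = [q,r] − [p,r] + [p,q]. For instance
  ∂[0,5,6] = [5,6] − [0,6] + [0,5],
  ∂[0,4,6] = [4,6] − [0,6] + [0,4].
As a 18×12 matrix over Z this has rank 12, with invariant factors (1,1,1,1,1,1,1,1,1,1,1,2).

Reading off H_k = ker ∂_k / im ∂_{k+1}:

  H_0: rank C_0 − rank ∂_1 = 7 − 6 = 1, and the invariant factors of ∂_1 are all 1, so H_0 = Z.
  H_1: rank ker ∂_1 − rank ∂_2 = (18 − 6) − 12 = 0, and ∂_2 has invariant factor 2 > 1, so H_1 = Z/2.
  H_2: rank ker ∂_2 − rank ∂_3 = (12 − 12) − 0 = 0, and there is no ∂_3, so H_2 = 0.

As a check, the Euler characteristic is 7 − 18 + 12 = 1, which agrees with 1 − 0 + 0 = 1.
(K is a triangulation of the real projective plane RP^2.)

Hence the Betti numbers are b_0 = 1, b_1 = 0, b_2 = 0.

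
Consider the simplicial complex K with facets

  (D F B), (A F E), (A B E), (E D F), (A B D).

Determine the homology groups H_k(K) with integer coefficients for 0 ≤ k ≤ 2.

H_0 ≅ Z,  H_1 ≅ Z,  H_2 = 0.

Order the vertices as A < B < D < E < F. Listing each simplex with vertices in this order, K has dimension 2 with simplices:

  0-simplices (5): A, B, D, E, F
  1-simplices (10): AB, AD, AE, AF, BD, BE, BF, DE, DF, EF
  2-simplices (5): ABD, ABE, AEF, BDF, DEF

so the chain groups are C_0 ≅ Z^5, C_1 ≅ Z^10, C_2 ≅ Z^5.

Boundary ∂_1: C_1 → C_0 is given by ∂[p,q] = [q] − [p].
The resulting 5×10 matrix has rank 4, and its Smith normal form has invariant factors (1,1,1,1).

The boundary map ∂_2: C_2 → C_1 maps a triangle to the signed sum of its edges. For instance
  ∂BDF = DF − BF + BD,
  ∂ABE = BE − AE + AB.
The 10×5 boundary matrix has rank 5 and Smith normal form diag(1,1,1,1,1).

Now H_k = ker ∂_k / im ∂_{k+1}, so:

  H_0: rank C_0 − rank ∂_1 = 5 − 4 = 1, and the invariant factors of ∂_1 are all 1, so H_0 ≅ Z.
  H_1: rank ker ∂_1 − rank ∂_2 = (10 − 4) − 5 = 1, and the invariant factors of ∂_2 are all 1, so H_1 ≅ Z.
  H_2: rank ker ∂_2 − rank ∂_3 = (5 − 5) − 0 = 0, and there is no ∂_3, so H_2 ≅ 0.

(K is a triangulation of the Möbius band.)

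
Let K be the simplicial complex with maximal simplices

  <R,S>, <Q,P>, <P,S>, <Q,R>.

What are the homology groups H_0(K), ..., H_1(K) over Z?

We work with the vertex ordering P < Q < R < S. The simplices of K, each written with vertices in increasing order, are:

  0-simplices (4): P, Q, R, S
  1-simplices (4): PQ, PS, QR, RS

giving chain groups C_0 ≅ Z^4, C_1 ≅ Z^4.

The boundary map ∂_1: C_1 → C_0 is given by ∂[p,q] = [q] − [p].
The resulting 4×4 matrix has rank 3, and its Smith normal form has invariant factors (1,1,1).

Now H_k = ker ∂_k / im ∂_{k+1}, so:

  H_0: rank C_0 − rank ∂_1 = 4 − 3 = 1, and the invariant factors of ∂_1 are all 1, so H_0 = Z.
  H_1: rank ker ∂_1 − rank ∂_2 = (4 − 3) − 0 = 1, and there is no ∂_2, so H_1 = Z.

H_0 = Z,  H_1 = Z.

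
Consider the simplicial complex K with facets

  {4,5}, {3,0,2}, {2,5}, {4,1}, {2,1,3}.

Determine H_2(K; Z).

H_2 ≅ 0.

We work with the vertex ordering 0 < 1 < 2 < 3 < 4 < 5. The simplices of K, each written with vertices in increasing order, are:

  0-simplices (6): [0], [1], [2], [3], [4], [5]
  1-simplices (8): [0,2], [0,3], [1,2], [1,3], [1,4], [2,3], [2,5], [4,5]
  2-simplices (2): [0,2,3], [1,2,3]

giving chain groups C_0 ≅ Z^6, C_1 ≅ Z^8, C_2 ≅ Z^2.

Boundary ∂_1: C_1 → C_0 maps an edge to its endpoints' difference, ∂[p,q] = q − p. For instance
  ∂[0,2] = [2] − [0].
As a 6×8 matrix over Z this has rank 5, with invariant factors (1,1,1,1,1).

The boundary map ∂_2: C_2 → C_1 acts by ∂[p,q,r] = [q,r] − [p,r] + [p,q]. For instance
  ∂[1,2,3] = [2,3] − [1,3] + [1,2],
  ∂[0,2,3] = [2,3] − [0,3] + [0,2].
As a 8×2 matrix over Z this has rank 2, with invariant factors (1,1).

Computing H_k = (kernel of ∂_k) / (image of ∂_{k+1}):

  H_2: rank ker ∂_2 − rank ∂_3 = (2 − 2) − 0 = 0, and there is no ∂_3, so H_2 = 0.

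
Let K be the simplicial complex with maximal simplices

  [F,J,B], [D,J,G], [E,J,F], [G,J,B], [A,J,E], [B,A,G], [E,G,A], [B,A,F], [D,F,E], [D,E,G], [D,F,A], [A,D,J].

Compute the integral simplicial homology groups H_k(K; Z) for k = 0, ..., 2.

We work with the vertex ordering A < B < D < E < F < G < J. The simplices of K, each written with vertices in increasing order, are:

  0-simplices (7): A, B, D, E, F, G, J
  1-simplices (18): AB, AD, AE, AF, AG, AJ, BF, BG, BJ, DE, DF, DG, DJ, EF, EG, EJ, FJ, GJ
  2-simplices (12): ABF, ABG, ADF, ADJ, AEG, AEJ, BFJ, BGJ, DEF, DEG, DGJ, EFJ

so the chain groups are C_0 ≅ Z^7, C_1 ≅ Z^18, C_2 ≅ Z^12.

∂_1: C_1 → C_0 maps an edge to its endpoints' difference, ∂[p,q] = q − p. For instance
  ∂AF = F − A.
The 7×18 boundary matrix has rank 6 and Smith normal form diag(1,1,1,1,1,1).

The boundary map ∂_2: C_2 → C_1 maps a triangle to the signed sum of its edges. For instance
  ∂DGJ = GJ − DJ + DG,
  ∂ABF = BF − AF + AB.
The 18×12 boundary matrix has rank 12 and Smith normal form diag(1,1,1,1,1,1,1,1,1,1,1,2).

Now H_k = ker ∂_k / im ∂_{k+1}, so:

  H_0: rank C_0 − rank ∂_1 = 7 − 6 = 1, and the invariant factors of ∂_1 are all 1, so H_0 ≅ Z.
  H_1: rank ker ∂_1 − rank ∂_2 = (18 − 6) − 12 = 0, and ∂_2 has invariant factor 2 > 1, so H_1 ≅ Z/2Z.
  H_2: rank ker ∂_2 − rank ∂_3 = (12 − 12) − 0 = 0, and there is no ∂_3, so H_2 ≅ 0.

As a check, the Euler characteristic is 7 − 18 + 12 = 1, which agrees with 1 − 0 + 0 = 1.
(K is a triangulation of the real projective plane RP^2.)

H_0 = Z,  H_1 = Z/2Z,  H_2 = 0.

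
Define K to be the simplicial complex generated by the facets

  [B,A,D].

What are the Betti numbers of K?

b_0 = 1, b_1 = 0, b_2 = 0.

Order the vertices as A < B < D. Listing each simplex with vertices in this order, K has dimension 2 with simplices:

  0-simplices (3): A, B, D
  1-simplices (3): AB, AD, BD
  2-simplices (1): ABD

Hence C_0 ≅ Z^3, C_1 ≅ Z^3, C_2 ≅ Z^1.

The boundary map ∂_1: C_1 → C_0 sends each edge [p,q] (with p < q) to q − p. For instance
  ∂BD = D − B.
As a 3×3 matrix over Z this has rank 2, with invariant factors (1,1).

The boundary map ∂_2: C_2 → C_1 maps a triangle to the signed sum of its edges. For instance
  ∂ABD = BD − AD + AB.
The resulting 3×1 matrix has rank 1, and its Smith normal form has invariant factors (1).

From H_k ≅ ker(∂_k) / im(∂_{k+1}) we obtain:

  H_0: rank C_0 − rank ∂_1 = 3 − 2 = 1, and the invariant factors of ∂_1 are all 1, so H_0 ≅ Z.
  H_1: rank ker ∂_1 − rank ∂_2 = (3 − 2) − 1 = 0, and the invariant factors of ∂_2 are all 1, so H_1 ≅ 0.
  H_2: rank ker ∂_2 − rank ∂_3 = (1 − 1) − 0 = 0, and there is no ∂_3, so H_2 ≅ 0.

As a check, the Euler characteristic is 3 − 3 + 1 = 1, which agrees with 1 − 0 + 0 = 1.
(K is a triangulation of the 2-simplex.)

Hence the Betti numbers are b_0 = 1, b_1 = 0, b_2 = 0.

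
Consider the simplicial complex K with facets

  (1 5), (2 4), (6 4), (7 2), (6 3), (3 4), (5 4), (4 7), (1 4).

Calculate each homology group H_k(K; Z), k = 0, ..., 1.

Fix the vertex order 1 < 2 < 3 < 4 < 5 < 6 < 7 and write every simplex with vertices in increasing order. Then dim K = 1 and the simplices of K are:

  0-simplices (7): [1], [2], [3], [4], [5], [6], [7]
  1-simplices (9): [1,4], [1,5], [2,4], [2,7], [3,4], [3,6], [4,5], [4,6], [4,7]

giving chain groups C_0 ≅ Z^7, C_1 ≅ Z^9.

∂_1: C_1 → C_0 sends each edge [p,q] (with p < q) to q − p.
As a 7×9 matrix over Z this has rank 6, with invariant factors (1,1,1,1,1,1).

Now H_k = ker ∂_k / im ∂_{k+1}, so:

  H_0: rank C_0 − rank ∂_1 = 7 − 6 = 1, and the invariant factors of ∂_1 are all 1, so H_0 = Z.
  H_1: rank ker ∂_1 − rank ∂_2 = (9 − 6) − 0 = 3, and there is no ∂_2, so H_1 = Z^3.

As a check, the Euler characteristic is 7 − 9 = -2, which agrees with 1 − 3 = -2.

H_0 ≅ Z,  H_1 ≅ Z^3.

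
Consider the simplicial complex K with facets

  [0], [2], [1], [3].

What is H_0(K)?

H_0 = Z^4.

Order the vertices as 0 < 1 < 2 < 3. Listing each simplex with vertices in this order, K has dimension 0 with simplices:

  0-simplices (4): [0], [1], [2], [3]

so the chain groups are C_0 ≅ Z^4.

Computing H_k = (kernel of ∂_k) / (image of ∂_{k+1}):

  H_0: rank C_0 − rank ∂_1 = 4 − 0 = 4, and there is no ∂_1, so H_0 = Z^4.

(K is a triangulation of a set of 4 points.)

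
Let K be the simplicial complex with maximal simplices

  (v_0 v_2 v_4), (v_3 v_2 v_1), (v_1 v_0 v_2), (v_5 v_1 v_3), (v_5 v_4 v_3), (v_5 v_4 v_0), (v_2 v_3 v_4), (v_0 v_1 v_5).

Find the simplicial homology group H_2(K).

We work with the vertex ordering v_0 < v_1 < v_2 < v_3 < v_4 < v_5. The simplices of K, each written with vertices in increasing order, are:

  0-simplices (6): [v_0], [v_1], [v_2], [v_3], [v_4], [v_5]
  1-simplices (12): [v_0,v_1], [v_0,v_2], [v_0,v_4], [v_0,v_5], [v_1,v_2], [v_1,v_3], [v_1,v_5], [v_2,v_3], [v_2,v_4], [v_3,v_4], [v_3,v_5], [v_4,v_5]
  2-simplices (8): [v_0,v_1,v_2], [v_0,v_1,v_5], [v_0,v_2,v_4], [v_0,v_4,v_5], [v_1,v_2,v_3], [v_1,v_3,v_5], [v_2,v_3,v_4], [v_3,v_4,v_5]

Hence C_0 ≅ Z^6, C_1 ≅ Z^12, C_2 ≅ Z^8.

∂_1: C_1 → C_0 maps an edge to its endpoints' difference, ∂[p,q] = q − p. For instance
  ∂[v_0,v_5] = [v_5] − [v_0].
As a 6×12 matrix over Z this has rank 5, with invariant factors (1,1,1,1,1).

The boundary map ∂_2: C_2 → C_1 acts by ∂[p,q,r] = [q,r] − [p,r] + [p,q]. For instance
  ∂[v_2,v_3,v_4] = [v_3,v_4] − [v_2,v_4] + [v_2,v_3],
  ∂[v_0,v_1,v_2] = [v_1,v_2] − [v_0,v_2] + [v_0,v_1].
The 12×8 boundary matrix has rank 7 and Smith normal form diag(1,1,1,1,1,1,1).

Reading off H_k = ker ∂_k / im ∂_{k+1}:

  H_2: rank ker ∂_2 − rank ∂_3 = (8 − 7) − 0 = 1, and there is no ∂_3, so H_2 ≅ Z.

H_2 ≅ Z.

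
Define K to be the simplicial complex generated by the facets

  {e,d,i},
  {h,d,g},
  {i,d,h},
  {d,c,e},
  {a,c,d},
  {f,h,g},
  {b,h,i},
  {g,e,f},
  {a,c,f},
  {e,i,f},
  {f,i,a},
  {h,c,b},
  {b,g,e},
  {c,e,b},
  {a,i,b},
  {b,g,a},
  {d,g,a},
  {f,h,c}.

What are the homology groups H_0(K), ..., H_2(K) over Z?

H_0 = Z,  H_1 = Z^2,  H_2 = Z.

Fix the vertex order a < b < c < d < e < f < g < h < i and write every simplex with vertices in increasing order. Then dim K = 2 and the simplices of K are:

  0-simplices (9): a, b, c, d, e, f, g, h, i
  1-simplices (27): ab, ac, ad, af, ag, ai, bc, be, bg, bh, bi, cd, ce, cf, ch, de, dg, dh, di, ef, eg, ei, fg, fh, fi, gh, hi
  2-simplices (18): abg, abi, acd, acf, adg, afi, bce, bch, beg, bhi, cde, cfh, dei, dgh, dhi, efg, efi, fgh

giving chain groups C_0 ≅ Z^9, C_1 ≅ Z^27, C_2 ≅ Z^18.

Boundary ∂_1: C_1 → C_0 maps an edge to its endpoints' difference, ∂[p,q] = q − p. For instance
  ∂af = f − a.
This gives a 9×27 integer matrix of rank 8; reducing to Smith normal form yields diagonal entries (1,1,1,1,1,1,1,1).

The boundary map ∂_2: C_2 → C_1 sends each 2-simplex [p,q,r] to [q,r] − [p,r] + [p,q]. For instance
  ∂cde = de − ce + cd,
  ∂bhi = hi − bi + bh.
This gives a 27×18 integer matrix of rank 17; reducing to Smith normal form yields diagonal entries (1,1,1,1,1,1,1,1,1,1,1,1,1,1,1,1,1).

From H_k ≅ ker(∂_k) / im(∂_{k+1}) we obtain:

  H_0: rank C_0 − rank ∂_1 = 9 − 8 = 1, and the invariant factors of ∂_1 are all 1, so H_0 ≅ Z.
  H_1: rank ker ∂_1 − rank ∂_2 = (27 − 8) − 17 = 2, and the invariant factors of ∂_2 are all 1, so H_1 ≅ Z^2.
  H_2: rank ker ∂_2 − rank ∂_3 = (18 − 17) − 0 = 1, and there is no ∂_3, so H_2 ≅ Z.

As a check, the Euler characteristic is 9 − 27 + 18 = 0, which agrees with 1 − 2 + 1 = 0.
(K is a triangulation of the torus T^2.)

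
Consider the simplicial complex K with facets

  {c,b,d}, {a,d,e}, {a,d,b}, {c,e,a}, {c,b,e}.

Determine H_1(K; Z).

H_1 ≅ Z.

We work with the vertex ordering a < b < c < d < e. The simplices of K, each written with vertices in increasing order, are:

  0-simplices (5): a, b, c, d, e
  1-simplices (10): ab, ac, ad, ae, bc, bd, be, cd, ce, de
  2-simplices (5): abd, ace, ade, bcd, bce

giving chain groups C_0 ≅ Z^5, C_1 ≅ Z^10, C_2 ≅ Z^5.

∂_1: C_1 → C_0 maps an edge to its endpoints' difference, ∂[p,q] = q − p. For instance
  ∂ab = b − a.
As a 5×10 matrix over Z this has rank 4, with invariant factors (1,1,1,1).

∂_2: C_2 → C_1 sends each 2-simplex [p,q,r] to [q,r] − [p,r] + [p,q]. For instance
  ∂ade = de − ae + ad,
  ∂bce = ce − be + bc.
The resulting 10×5 matrix has rank 5, and its Smith normal form has invariant factors (1,1,1,1,1).

From H_k ≅ ker(∂_k) / im(∂_{k+1}) we obtain:

  H_1: rank ker ∂_1 − rank ∂_2 = (10 − 4) − 5 = 1, and the invariant factors of ∂_2 are all 1, so H_1 = Z.

(K is a triangulation of the Möbius band.)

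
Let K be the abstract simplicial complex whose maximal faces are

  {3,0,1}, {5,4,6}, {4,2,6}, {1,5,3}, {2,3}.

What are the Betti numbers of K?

b_0 = 1, b_1 = 1, b_2 = 0.

Order the vertices as 0 < 1 < 2 < 3 < 4 < 5 < 6. Listing each simplex with vertices in this order, K has dimension 2 with simplices:

  0-simplices (7): [0], [1], [2], [3], [4], [5], [6]
  1-simplices (11): [0,1], [0,3], [1,3], [1,5], [2,3], [2,4], [2,6], [3,5], [4,5], [4,6], [5,6]
  2-simplices (4): [0,1,3], [1,3,5], [2,4,6], [4,5,6]

Hence C_0 ≅ Z^7, C_1 ≅ Z^11, C_2 ≅ Z^4.

Boundary ∂_1: C_1 → C_0 sends each edge [p,q] (with p < q) to q − p.
The 7×11 boundary matrix has rank 6 and Smith normal form diag(1,1,1,1,1,1).

Boundary ∂_2: C_2 → C_1 maps a triangle to the signed sum of its edges. For instance
  ∂[0,1,3] = [1,3] − [0,3] + [0,1],
  ∂[4,5,6] = [5,6] − [4,6] + [4,5].
This gives a 11×4 integer matrix of rank 4; reducing to Smith normal form yields diagonal entries (1,1,1,1).

From H_k ≅ ker(∂_k) / im(∂_{k+1}) we obtain:

  H_0: rank C_0 − rank ∂_1 = 7 − 6 = 1, and the invariant factors of ∂_1 are all 1, so H_0 = Z.
  H_1: rank ker ∂_1 − rank ∂_2 = (11 − 6) − 4 = 1, and the invariant factors of ∂_2 are all 1, so H_1 = Z.
  H_2: rank ker ∂_2 − rank ∂_3 = (4 − 4) − 0 = 0, and there is no ∂_3, so H_2 = 0.

Hence the Betti numbers are b_0 = 1, b_1 = 1, b_2 = 0.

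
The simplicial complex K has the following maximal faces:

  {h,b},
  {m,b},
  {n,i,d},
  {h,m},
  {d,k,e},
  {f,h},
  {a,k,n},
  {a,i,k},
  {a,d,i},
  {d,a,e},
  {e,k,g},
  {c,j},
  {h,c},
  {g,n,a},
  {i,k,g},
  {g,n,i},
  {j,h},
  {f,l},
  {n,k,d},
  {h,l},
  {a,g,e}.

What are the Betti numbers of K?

K has 14 vertices, 27 edges, 12 triangles.
rank ∂_0 = 0, rank ∂_1 = 12 ⇒ b_0 = 14 − 0 − 12 = 2; all invariant factors of ∂_1 are 1 so no torsion. So H_0 = Z^2.
rank ∂_1 = 12, rank ∂_2 = 12 ⇒ b_1 = 27 − 12 − 12 = 3; ∂_2 has invariant factor(s) [2] giving torsion. So H_1 = Z^3 ⊕ Z/2Z.
rank ∂_2 = 12, rank ∂_3 = 0 ⇒ b_2 = 12 − 12 − 0 = 0. So H_2 = 0.

b_0 = 2, b_1 = 3, b_2 = 0.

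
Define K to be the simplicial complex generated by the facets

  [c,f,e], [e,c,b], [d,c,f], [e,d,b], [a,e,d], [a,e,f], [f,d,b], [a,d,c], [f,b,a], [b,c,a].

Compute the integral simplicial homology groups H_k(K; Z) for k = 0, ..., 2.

K has 6 vertices, 15 edges, 10 triangles.
rank ∂_0 = 0, rank ∂_1 = 5 ⇒ b_0 = 6 − 0 − 5 = 1; all invariant factors of ∂_1 are 1 so no torsion. So H_0 ≅ Z.
rank ∂_1 = 5, rank ∂_2 = 10 ⇒ b_1 = 15 − 5 − 10 = 0; ∂_2 has invariant factor(s) [2] giving torsion. So H_1 ≅ Z/2.
rank ∂_2 = 10, rank ∂_3 = 0 ⇒ b_2 = 10 − 10 − 0 = 0. So H_2 ≅ 0.

H_0 = Z,  H_1 = Z/2,  H_2 = 0.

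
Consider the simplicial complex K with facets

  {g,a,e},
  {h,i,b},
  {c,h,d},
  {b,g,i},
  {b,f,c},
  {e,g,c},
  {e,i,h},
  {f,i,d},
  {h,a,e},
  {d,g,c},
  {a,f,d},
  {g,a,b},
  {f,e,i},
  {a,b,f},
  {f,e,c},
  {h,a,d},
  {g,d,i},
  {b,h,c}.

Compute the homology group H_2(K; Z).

Fix the vertex order a < b < c < d < e < f < g < h < i and write every simplex with vertices in increasing order. Then dim K = 2 and the simplices of K are:

  0-simplices (9): a, b, c, d, e, f, g, h, i
  1-simplices (27): ab, ad, ae, af, ag, ah, bc, bf, bg, bh, bi, cd, ce, cf, cg, ch, df, dg, dh, di, ef, eg, eh, ei, fi, gi, hi
  2-simplices (18): abf, abg, adf, adh, aeg, aeh, bcf, bch, bgi, bhi, cdg, cdh, cef, ceg, dfi, dgi, efi, ehi

so the chain groups are C_0 ≅ Z^9, C_1 ≅ Z^27, C_2 ≅ Z^18.

The boundary map ∂_1: C_1 → C_0 maps an edge to its endpoints' difference, ∂[p,q] = q − p. For instance
  ∂ch = h − c.
As a 9×27 matrix over Z this has rank 8, with invariant factors (1,1,1,1,1,1,1,1).

Boundary ∂_2: C_2 → C_1 sends each 2-simplex [p,q,r] to [q,r] − [p,r] + [p,q]. For instance
  ∂bhi = hi − bi + bh,
  ∂ehi = hi − ei + eh.
As a 27×18 matrix over Z this has rank 17, with invariant factors (1,1,1,1,1,1,1,1,1,1,1,1,1,1,1,1,1).

From H_k ≅ ker(∂_k) / im(∂_{k+1}) we obtain:

  H_2: rank ker ∂_2 − rank ∂_3 = (18 − 17) − 0 = 1, and there is no ∂_3, so H_2 = Z.

H_2 ≅ Z.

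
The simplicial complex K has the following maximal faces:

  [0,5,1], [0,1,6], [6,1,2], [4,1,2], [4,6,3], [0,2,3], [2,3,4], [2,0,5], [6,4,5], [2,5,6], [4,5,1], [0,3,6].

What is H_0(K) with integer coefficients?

H_0 = Z.

K has 7 vertices, 18 edges, 12 triangles.
rank ∂_0 = 0, rank ∂_1 = 6 ⇒ b_0 = 7 − 0 − 6 = 1; all invariant factors of ∂_1 are 1 so no torsion. So H_0 = Z.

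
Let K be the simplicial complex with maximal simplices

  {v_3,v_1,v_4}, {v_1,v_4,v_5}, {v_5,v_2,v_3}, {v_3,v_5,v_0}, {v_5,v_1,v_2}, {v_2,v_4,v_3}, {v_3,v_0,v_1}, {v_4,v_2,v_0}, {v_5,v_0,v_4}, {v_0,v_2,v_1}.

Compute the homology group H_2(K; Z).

H_2 = 0.

Order the vertices as v_0 < v_1 < v_2 < v_3 < v_4 < v_5. Listing each simplex with vertices in this order, K has dimension 2 with simplices:

  0-simplices (6): [v_0], [v_1], [v_2], [v_3], [v_4], [v_5]
  1-simplices (15): (15 of them)
  2-simplices (10): [v_0,v_1,v_2], [v_0,v_1,v_3], [v_0,v_2,v_4], [v_0,v_3,v_5], [v_0,v_4,v_5], [v_1,v_2,v_5], [v_1,v_3,v_4], [v_1,v_4,v_5], [v_2,v_3,v_4], [v_2,v_3,v_5]

Hence C_0 ≅ Z^6, C_1 ≅ Z^15, C_2 ≅ Z^10.

The boundary map ∂_1: C_1 → C_0 sends each edge [p,q] (with p < q) to q − p.
This gives a 6×15 integer matrix of rank 5; reducing to Smith normal form yields diagonal entries (1,1,1,1,1).

The boundary map ∂_2: C_2 → C_1 maps a triangle to the signed sum of its edges. For instance
  ∂[v_0,v_4,v_5] = [v_4,v_5] − [v_0,v_5] + [v_0,v_4],
  ∂[v_2,v_3,v_5] = [v_3,v_5] − [v_2,v_5] + [v_2,v_3].
This gives a 15×10 integer matrix of rank 10; reducing to Smith normal form yields diagonal entries (1,1,1,1,1,1,1,1,1,2).

Reading off H_k = ker ∂_k / im ∂_{k+1}:

  H_2: rank ker ∂_2 − rank ∂_3 = (10 − 10) − 0 = 0, and there is no ∂_3, so H_2 = 0.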